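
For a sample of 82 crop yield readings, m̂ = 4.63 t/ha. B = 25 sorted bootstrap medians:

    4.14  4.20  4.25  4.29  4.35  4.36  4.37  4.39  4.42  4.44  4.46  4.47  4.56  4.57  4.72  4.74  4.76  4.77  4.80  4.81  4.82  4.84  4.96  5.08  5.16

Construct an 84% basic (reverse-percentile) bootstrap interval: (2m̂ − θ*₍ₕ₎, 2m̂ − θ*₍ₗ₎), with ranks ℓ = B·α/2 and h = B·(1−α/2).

Percentile endpoints at ranks 2 and 23: θ*₍2₎ = 4.20, θ*₍23₎ = 4.96.
Basic interval reflects these around m̂:
  lower = 2 × 4.63 − 4.96 = 4.30
  upper = 2 × 4.63 − 4.20 = 5.06

(4.30, 5.06)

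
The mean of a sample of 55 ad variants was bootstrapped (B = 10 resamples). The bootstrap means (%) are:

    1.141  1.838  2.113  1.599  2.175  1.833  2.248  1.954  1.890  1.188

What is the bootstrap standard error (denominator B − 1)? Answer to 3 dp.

SE* = 0.383

Bootstrap SE is the standard deviation of the 10 replicate means.
Mean of replicates: (1.141 + 1.838 + 2.113 + 1.599 + 2.175 + 1.833 + 2.248 + 1.954 + 1.890 + 1.188) / 10 = 17.9790 / 10 = 1.7979
Sum of squared deviations: (−0.6569)² + (+0.0401)² + (+0.3151)² + (−0.1989)² + (+0.3771)² + (+0.0351)² + (+0.4501)² + (+0.1561)² + (+0.0921)² + (−0.6099)² = 1.3228
Variance = 1.3228 / 9 = 0.1470
SE* = √0.1470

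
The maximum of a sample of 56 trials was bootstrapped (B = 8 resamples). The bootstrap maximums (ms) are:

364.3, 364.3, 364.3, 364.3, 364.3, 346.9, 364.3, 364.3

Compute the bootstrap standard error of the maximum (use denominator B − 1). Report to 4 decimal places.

SE* = 6.1518

Bootstrap SE is the standard deviation of the 8 replicate maximums.
Mean of replicates: (364.3 + 364.3 + 364.3 + 364.3 + 364.3 + 346.9 + 364.3 + 364.3) / 8 = 2897.00000 / 8 = 362.12500
Sum of squared deviations: (+2.17500)² + (+2.17500)² + (+2.17500)² + (+2.17500)² + (+2.17500)² + (−15.22500)² + (+2.17500)² + (+2.17500)² = 264.91500
Variance = 264.91500 / 7 = 37.84500
SE* = √37.84500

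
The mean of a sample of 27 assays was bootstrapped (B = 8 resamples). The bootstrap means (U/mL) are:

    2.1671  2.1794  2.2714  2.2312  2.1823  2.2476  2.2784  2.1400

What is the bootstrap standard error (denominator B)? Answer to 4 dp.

Bootstrap SE is the standard deviation of the 8 replicate means.
Mean of replicates: (2.1671 + 2.1794 + 2.2714 + 2.2312 + 2.1823 + 2.2476 + 2.2784 + 2.1400) / 8 = 17.69740 / 8 = 2.21217
Sum of squared deviations: (−0.04507)² + (−0.03277)² + (+0.05923)² + (+0.01903)² + (−0.02987)² + (+0.03543)² + (+0.06623)² + (−0.07217)² = 0.01872
Variance = 0.01872 / 8 = 0.00234
SE* = √0.00234

SE* = 0.0484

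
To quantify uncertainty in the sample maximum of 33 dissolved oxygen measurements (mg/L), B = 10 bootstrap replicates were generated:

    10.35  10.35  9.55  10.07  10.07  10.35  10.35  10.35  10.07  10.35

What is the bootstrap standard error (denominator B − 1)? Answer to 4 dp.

SE* = 0.2595

Bootstrap SE is the standard deviation of the 10 replicate maximums.
Mean of replicates: (10.35 + 10.35 + 9.55 + 10.07 + 10.07 + 10.35 + 10.35 + 10.35 + 10.07 + 10.35) / 10 = 101.86000 / 10 = 10.18600
Sum of squared deviations: (+0.16400)² + (+0.16400)² + (−0.63600)² + (−0.11600)² + (−0.11600)² + (+0.16400)² + (+0.16400)² + (+0.16400)² + (−0.11600)² + (+0.16400)² = 0.60624
Variance = 0.60624 / 9 = 0.06736
SE* = √0.06736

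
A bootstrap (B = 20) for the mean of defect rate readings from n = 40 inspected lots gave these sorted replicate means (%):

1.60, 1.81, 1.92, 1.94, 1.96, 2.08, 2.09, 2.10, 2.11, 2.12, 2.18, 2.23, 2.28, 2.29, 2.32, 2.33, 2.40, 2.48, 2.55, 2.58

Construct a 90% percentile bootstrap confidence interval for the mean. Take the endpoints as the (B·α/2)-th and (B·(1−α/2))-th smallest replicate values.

(1.60, 2.55)

α = 0.10; lower rank = 20 × 0.050 = 1; upper rank = 20 × 0.950 = 19.
The 1st smallest replicate is 1.60; the 19th is 2.55.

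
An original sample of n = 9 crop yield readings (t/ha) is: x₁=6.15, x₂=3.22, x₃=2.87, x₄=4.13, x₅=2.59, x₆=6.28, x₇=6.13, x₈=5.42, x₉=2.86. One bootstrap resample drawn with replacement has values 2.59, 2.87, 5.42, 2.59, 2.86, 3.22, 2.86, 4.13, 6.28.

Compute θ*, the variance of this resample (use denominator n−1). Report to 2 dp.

Mean = 3.6467; sum of squared deviations = 14.5688
s² = 14.5688 / 8 = 1.8211

θ* = 1.82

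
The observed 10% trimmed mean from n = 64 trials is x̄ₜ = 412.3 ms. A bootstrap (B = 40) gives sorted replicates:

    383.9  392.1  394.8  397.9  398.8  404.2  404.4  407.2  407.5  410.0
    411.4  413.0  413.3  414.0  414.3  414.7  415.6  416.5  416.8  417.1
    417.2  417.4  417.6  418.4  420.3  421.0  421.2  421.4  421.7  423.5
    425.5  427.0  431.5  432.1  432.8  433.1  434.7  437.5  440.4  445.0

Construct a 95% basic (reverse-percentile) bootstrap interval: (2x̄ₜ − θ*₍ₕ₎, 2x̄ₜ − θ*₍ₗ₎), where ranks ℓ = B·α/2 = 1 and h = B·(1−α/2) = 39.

Percentile endpoints at ranks 1 and 39: θ*₍1₎ = 383.9, θ*₍39₎ = 440.4.
Basic interval reflects these around x̄ₜ:
  lower = 2 × 412.3 − 440.4 = 384.2
  upper = 2 × 412.3 − 383.9 = 440.7

(384.2, 440.7)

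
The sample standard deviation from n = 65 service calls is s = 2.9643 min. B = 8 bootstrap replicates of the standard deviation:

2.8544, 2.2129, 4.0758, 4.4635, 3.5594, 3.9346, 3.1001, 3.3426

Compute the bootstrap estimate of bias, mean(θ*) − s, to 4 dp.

mean(θ*) = (2.8544 + 2.2129 + 4.0758 + 4.4635 + 3.5594 + 3.9346 + 3.1001 + 3.3426) / 8 = 3.44291
bias = 3.44291 − 2.9643

bias = +0.4786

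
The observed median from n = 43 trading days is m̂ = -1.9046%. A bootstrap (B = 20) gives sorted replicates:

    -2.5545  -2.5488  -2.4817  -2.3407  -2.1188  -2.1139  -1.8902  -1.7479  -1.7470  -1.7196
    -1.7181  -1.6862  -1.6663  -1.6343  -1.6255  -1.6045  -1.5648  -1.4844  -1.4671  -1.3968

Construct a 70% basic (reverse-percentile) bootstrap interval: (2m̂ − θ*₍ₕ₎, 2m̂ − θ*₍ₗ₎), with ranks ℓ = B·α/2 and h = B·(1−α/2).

Percentile endpoints at ranks 3 and 17: θ*₍3₎ = -2.4817, θ*₍17₎ = -1.5648.
Basic interval reflects these around m̂:
  lower = 2 × -1.9046 − -1.5648 = -2.2444
  upper = 2 × -1.9046 − -2.4817 = -1.3275

(-2.2444, -1.3275)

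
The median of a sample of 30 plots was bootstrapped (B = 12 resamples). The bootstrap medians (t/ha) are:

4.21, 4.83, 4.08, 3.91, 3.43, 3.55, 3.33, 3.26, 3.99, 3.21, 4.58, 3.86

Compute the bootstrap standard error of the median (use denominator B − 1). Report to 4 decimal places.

Bootstrap SE is the standard deviation of the 12 replicate medians.
Mean of replicates: (4.21 + 4.83 + 4.08 + 3.91 + 3.43 + 3.55 + 3.33 + 3.26 + 3.99 + 3.21 + 4.58 + 3.86) / 12 = 46.24000 / 12 = 3.85333
Sum of squared deviations: (+0.35667)² + (+0.97667)² + (+0.22667)² + (+0.05667)² + (−0.42333)² + (−0.30333)² + (−0.52333)² + (−0.59333)² + (+0.13667)² + (−0.64333)² + (+0.72667)² + (+0.00667)² = 2.99347
Variance = 2.99347 / 11 = 0.27213
SE* = √0.27213

SE* = 0.5217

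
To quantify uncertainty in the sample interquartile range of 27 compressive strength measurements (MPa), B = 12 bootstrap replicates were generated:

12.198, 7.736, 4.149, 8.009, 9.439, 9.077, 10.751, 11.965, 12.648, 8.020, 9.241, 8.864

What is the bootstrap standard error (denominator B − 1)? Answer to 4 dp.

SE* = 2.3615

Bootstrap SE is the standard deviation of the 12 replicate interquartile ranges.
Mean of replicates: (12.198 + 7.736 + 4.149 + 8.009 + 9.439 + 9.077 + 10.751 + 11.965 + 12.648 + 8.020 + 9.241 + 8.864) / 12 = 112.09700 / 12 = 9.34142
Sum of squared deviations: (+2.85658)² + (−1.60542)² + (−5.19242)² + (−1.33242)² + (+0.09758)² + (−0.26442)² + (+1.40958)² + (+2.62358)² + (+3.30658)² + (−1.32142)² + (−0.10042)² + (−0.47742)² = 61.34115
Variance = 61.34115 / 11 = 5.57647
SE* = √5.57647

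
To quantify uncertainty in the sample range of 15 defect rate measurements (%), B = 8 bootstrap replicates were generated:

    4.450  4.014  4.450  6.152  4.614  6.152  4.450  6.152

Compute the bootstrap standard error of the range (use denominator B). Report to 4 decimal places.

Bootstrap SE is the standard deviation of the 8 replicate ranges.
Mean of replicates: (4.450 + 4.014 + 4.450 + 6.152 + 4.614 + 6.152 + 4.450 + 6.152) / 8 = 40.43400 / 8 = 5.05425
Sum of squared deviations: (−0.60425)² + (−1.04025)² + (−0.60425)² + (+1.09775)² + (−0.44025)² + (+1.09775)² + (−0.60425)² + (+1.09775)² = 5.98646
Variance = 5.98646 / 8 = 0.74831
SE* = √0.74831

SE* = 0.8650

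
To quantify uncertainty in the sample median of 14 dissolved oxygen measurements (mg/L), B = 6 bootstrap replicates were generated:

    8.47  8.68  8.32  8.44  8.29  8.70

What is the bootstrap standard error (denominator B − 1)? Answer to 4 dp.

Bootstrap SE is the standard deviation of the 6 replicate medians.
Mean of replicates: (8.47 + 8.68 + 8.32 + 8.44 + 8.29 + 8.70) / 6 = 50.90000 / 6 = 8.48333
Sum of squared deviations: (−0.01333)² + (+0.19667)² + (−0.16333)² + (−0.04333)² + (−0.19333)² + (+0.21667)² = 0.15173
Variance = 0.15173 / 5 = 0.03035
SE* = √0.03035

SE* = 0.1742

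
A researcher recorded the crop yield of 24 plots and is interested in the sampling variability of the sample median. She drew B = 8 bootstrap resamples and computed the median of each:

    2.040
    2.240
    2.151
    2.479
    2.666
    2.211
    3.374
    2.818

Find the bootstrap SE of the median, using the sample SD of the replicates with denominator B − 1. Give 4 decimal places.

Bootstrap SE is the standard deviation of the 8 replicate medians.
Mean of replicates: (2.040 + 2.240 + 2.151 + 2.479 + 2.666 + 2.211 + 3.374 + 2.818) / 8 = 19.97900 / 8 = 2.49737
Sum of squared deviations: (−0.45737)² + (−0.25737)² + (−0.34638)² + (−0.01837)² + (+0.16863)² + (−0.28638)² + (+0.87663)² + (+0.32063)² = 1.37746
Variance = 1.37746 / 7 = 0.19678
SE* = √0.19678

SE* = 0.4436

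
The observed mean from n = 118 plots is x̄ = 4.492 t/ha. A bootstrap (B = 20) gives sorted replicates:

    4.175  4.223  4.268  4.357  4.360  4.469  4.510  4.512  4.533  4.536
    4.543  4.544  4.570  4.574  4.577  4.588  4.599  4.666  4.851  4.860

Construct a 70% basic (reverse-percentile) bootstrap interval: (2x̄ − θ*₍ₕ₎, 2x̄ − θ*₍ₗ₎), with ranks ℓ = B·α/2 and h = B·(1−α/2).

(4.385, 4.716)

Percentile endpoints at ranks 3 and 17: θ*₍3₎ = 4.268, θ*₍17₎ = 4.599.
Basic interval reflects these around x̄:
  lower = 2 × 4.492 − 4.599 = 4.385
  upper = 2 × 4.492 − 4.268 = 4.716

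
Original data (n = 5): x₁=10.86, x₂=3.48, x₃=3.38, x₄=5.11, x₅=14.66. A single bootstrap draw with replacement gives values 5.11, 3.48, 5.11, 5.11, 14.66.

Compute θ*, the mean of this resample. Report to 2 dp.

θ* = 6.69

Mean = (5.11 + 3.48 + 5.11 + 5.11 + 14.66) / 5 = 33.470 / 5 = 6.69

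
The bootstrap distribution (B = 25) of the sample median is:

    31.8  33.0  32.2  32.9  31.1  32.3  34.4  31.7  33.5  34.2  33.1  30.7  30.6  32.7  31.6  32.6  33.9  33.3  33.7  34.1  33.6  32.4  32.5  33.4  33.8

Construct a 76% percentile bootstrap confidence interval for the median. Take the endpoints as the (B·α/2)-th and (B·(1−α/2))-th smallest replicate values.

Sorted replicates: 30.6, 30.7, 31.1, 31.6, 31.7, 31.8, 32.2, 32.3, 32.4, 32.5, 32.6, 32.7, 32.9, 33.0, 33.1, 33.3, 33.4, 33.5, 33.6, 33.7, 33.8, 33.9, 34.1, 34.2, 34.4
α = 0.24; lower rank = 25 × 0.120 = 3; upper rank = 25 × 0.880 = 22.
The 3rd smallest replicate is 31.1; the 22nd is 33.9.

(31.1, 33.9)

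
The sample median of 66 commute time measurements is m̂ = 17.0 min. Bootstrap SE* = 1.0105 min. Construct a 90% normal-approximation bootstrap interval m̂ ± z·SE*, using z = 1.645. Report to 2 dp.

Margin = 1.645 × 1.0105 = 1.662
Interval: 17.0 ± 1.662

(15.34, 18.66)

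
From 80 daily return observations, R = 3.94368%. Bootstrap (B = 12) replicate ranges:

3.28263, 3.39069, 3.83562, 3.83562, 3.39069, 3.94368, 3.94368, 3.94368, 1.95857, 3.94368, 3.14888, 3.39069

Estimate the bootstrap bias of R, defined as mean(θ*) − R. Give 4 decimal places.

bias = −0.4430

mean(θ*) = (3.28263 + 3.39069 + 3.83562 + 3.83562 + 3.39069 + 3.94368 + 3.94368 + 3.94368 + 1.95857 + 3.94368 + 3.14888 + 3.39069) / 12 = 3.50068
bias = 3.50068 − 3.94368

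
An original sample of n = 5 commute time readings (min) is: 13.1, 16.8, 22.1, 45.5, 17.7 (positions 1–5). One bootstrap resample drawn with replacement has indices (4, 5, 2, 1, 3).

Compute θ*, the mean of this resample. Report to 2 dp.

Resample values: 45.5, 17.7, 16.8, 13.1, 22.1.
Mean = (45.5 + 17.7 + 16.8 + 13.1 + 22.1) / 5 = 115.20 / 5 = 23.04

θ* = 23.04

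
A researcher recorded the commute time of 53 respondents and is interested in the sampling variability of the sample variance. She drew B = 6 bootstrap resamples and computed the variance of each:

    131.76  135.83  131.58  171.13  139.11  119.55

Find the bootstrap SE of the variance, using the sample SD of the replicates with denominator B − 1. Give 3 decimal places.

SE* = 17.458

Bootstrap SE is the standard deviation of the 6 replicate variances.
Mean of replicates: (131.76 + 135.83 + 131.58 + 171.13 + 139.11 + 119.55) / 6 = 828.9600 / 6 = 138.1600
Sum of squared deviations: (−6.4000)² + (−2.3300)² + (−6.5800)² + (+32.9700)² + (+0.9500)² + (−18.6100)² = 1523.9408
Variance = 1523.9408 / 5 = 304.7882
SE* = √304.7882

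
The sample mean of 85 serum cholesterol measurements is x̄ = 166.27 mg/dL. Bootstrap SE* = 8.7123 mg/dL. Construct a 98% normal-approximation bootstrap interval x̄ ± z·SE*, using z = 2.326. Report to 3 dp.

(146.005, 186.535)

Margin = 2.326 × 8.7123 = 20.2648
Interval: 166.27 ± 20.2648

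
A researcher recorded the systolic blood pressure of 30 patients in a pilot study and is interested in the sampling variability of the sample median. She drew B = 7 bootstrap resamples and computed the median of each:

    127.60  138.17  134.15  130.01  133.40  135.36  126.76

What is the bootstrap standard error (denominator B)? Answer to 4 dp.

Bootstrap SE is the standard deviation of the 7 replicate medians.
Mean of replicates: (127.60 + 138.17 + 134.15 + 130.01 + 133.40 + 135.36 + 126.76) / 7 = 925.45000 / 7 = 132.20714
Sum of squared deviations: (−4.60714)² + (+5.96286)² + (+1.94286)² + (−2.19714)² + (+1.19286)² + (+3.15286)² + (−5.44714)² = 106.41834
Variance = 106.41834 / 7 = 15.20262
SE* = √15.20262

SE* = 3.8991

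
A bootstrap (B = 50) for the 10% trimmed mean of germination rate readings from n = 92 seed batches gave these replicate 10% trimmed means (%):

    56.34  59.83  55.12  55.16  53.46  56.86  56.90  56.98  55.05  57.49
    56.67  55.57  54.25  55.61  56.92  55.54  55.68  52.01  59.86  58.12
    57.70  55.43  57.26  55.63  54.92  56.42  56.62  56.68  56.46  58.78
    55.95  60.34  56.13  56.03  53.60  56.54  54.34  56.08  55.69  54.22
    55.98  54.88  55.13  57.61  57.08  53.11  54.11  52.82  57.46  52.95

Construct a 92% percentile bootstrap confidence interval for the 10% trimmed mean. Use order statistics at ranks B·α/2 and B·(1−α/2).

(52.82, 59.83)

Sorted replicates: 52.01, 52.82, 52.95, 53.11, 53.46, 53.60, 54.11, 54.22, 54.25, 54.34, 54.88, 54.92, 55.05, 55.12, 55.13, 55.16, 55.43, 55.54, 55.57, 55.61, 55.63, 55.68, 55.69, 55.95, 55.98, 56.03, 56.08, 56.13, 56.34, 56.42, 56.46, 56.54, 56.62, 56.67, 56.68, 56.86, 56.90, 56.92, 56.98, 57.08, 57.26, 57.46, 57.49, 57.61, 57.70, 58.12, 58.78, 59.83, 59.86, 60.34
α = 0.08; lower rank = 50 × 0.040 = 2; upper rank = 50 × 0.960 = 48.
The 2nd smallest replicate is 52.82; the 48th is 59.83.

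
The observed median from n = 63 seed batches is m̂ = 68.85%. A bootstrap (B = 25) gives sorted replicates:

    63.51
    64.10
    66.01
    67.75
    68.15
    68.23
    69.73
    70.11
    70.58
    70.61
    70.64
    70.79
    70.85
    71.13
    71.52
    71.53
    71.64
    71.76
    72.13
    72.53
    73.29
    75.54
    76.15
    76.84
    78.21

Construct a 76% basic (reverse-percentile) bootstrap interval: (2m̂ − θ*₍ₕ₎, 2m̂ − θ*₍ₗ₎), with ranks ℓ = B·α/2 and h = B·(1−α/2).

Percentile endpoints at ranks 3 and 22: θ*₍3₎ = 66.01, θ*₍22₎ = 75.54.
Basic interval reflects these around m̂:
  lower = 2 × 68.85 − 75.54 = 62.16
  upper = 2 × 68.85 − 66.01 = 71.69

(62.16, 71.69)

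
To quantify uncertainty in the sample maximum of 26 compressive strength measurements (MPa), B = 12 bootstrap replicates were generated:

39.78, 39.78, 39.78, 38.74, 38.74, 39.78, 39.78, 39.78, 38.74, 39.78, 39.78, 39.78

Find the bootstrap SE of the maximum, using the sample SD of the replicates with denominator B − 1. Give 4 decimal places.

SE* = 0.4704

Bootstrap SE is the standard deviation of the 12 replicate maximums.
Mean of replicates: (39.78 + 39.78 + 39.78 + 38.74 + 38.74 + 39.78 + 39.78 + 39.78 + 38.74 + 39.78 + 39.78 + 39.78) / 12 = 474.24000 / 12 = 39.52000
Sum of squared deviations: (+0.26000)² + (+0.26000)² + (+0.26000)² + (−0.78000)² + (−0.78000)² + (+0.26000)² + (+0.26000)² + (+0.26000)² + (−0.78000)² + (+0.26000)² + (+0.26000)² + (+0.26000)² = 2.43360
Variance = 2.43360 / 11 = 0.22124
SE* = √0.22124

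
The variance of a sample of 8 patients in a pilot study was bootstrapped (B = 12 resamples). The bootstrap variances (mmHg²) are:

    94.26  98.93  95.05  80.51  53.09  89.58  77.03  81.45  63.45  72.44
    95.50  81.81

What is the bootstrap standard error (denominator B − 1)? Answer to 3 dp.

SE* = 13.966

Bootstrap SE is the standard deviation of the 12 replicate variances.
Mean of replicates: (94.26 + 98.93 + 95.05 + 80.51 + 53.09 + 89.58 + 77.03 + 81.45 + 63.45 + 72.44 + 95.50 + 81.81) / 12 = 983.1000 / 12 = 81.9250
Sum of squared deviations: (+12.3350)² + (+17.0050)² + (+13.1250)² + (−1.4150)² + (−28.8350)² + (+7.6550)² + (−4.8950)² + (−0.4750)² + (−18.4750)² + (−9.4850)² + (+13.5750)² + (−0.1150)² = 2145.4177
Variance = 2145.4177 / 11 = 195.0380
SE* = √195.0380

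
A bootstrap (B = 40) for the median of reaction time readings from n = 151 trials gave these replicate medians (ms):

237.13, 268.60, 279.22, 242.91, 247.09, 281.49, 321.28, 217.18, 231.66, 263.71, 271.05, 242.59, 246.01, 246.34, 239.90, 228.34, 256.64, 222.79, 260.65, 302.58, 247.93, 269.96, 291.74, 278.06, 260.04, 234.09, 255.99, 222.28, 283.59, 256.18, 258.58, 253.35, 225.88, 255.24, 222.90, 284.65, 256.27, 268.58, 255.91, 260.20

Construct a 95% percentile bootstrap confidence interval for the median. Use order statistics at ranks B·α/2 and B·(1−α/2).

(217.18, 302.58)

Sorted replicates: 217.18, 222.28, 222.79, 222.90, 225.88, 228.34, 231.66, 234.09, 237.13, 239.90, 242.59, 242.91, 246.01, 246.34, 247.09, 247.93, 253.35, 255.24, 255.91, 255.99, 256.18, 256.27, 256.64, 258.58, 260.04, 260.20, 260.65, 263.71, 268.58, 268.60, 269.96, 271.05, 278.06, 279.22, 281.49, 283.59, 284.65, 291.74, 302.58, 321.28
α = 0.05; lower rank = 40 × 0.025 = 1; upper rank = 40 × 0.975 = 39.
The 1st smallest replicate is 217.18; the 39th is 302.58.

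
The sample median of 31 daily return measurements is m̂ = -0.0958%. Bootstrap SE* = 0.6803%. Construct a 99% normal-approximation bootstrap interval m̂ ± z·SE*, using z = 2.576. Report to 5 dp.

(-1.84825, 1.65665)

Margin = 2.576 × 0.6803 = 1.752453
Interval: -0.0958 ± 1.752453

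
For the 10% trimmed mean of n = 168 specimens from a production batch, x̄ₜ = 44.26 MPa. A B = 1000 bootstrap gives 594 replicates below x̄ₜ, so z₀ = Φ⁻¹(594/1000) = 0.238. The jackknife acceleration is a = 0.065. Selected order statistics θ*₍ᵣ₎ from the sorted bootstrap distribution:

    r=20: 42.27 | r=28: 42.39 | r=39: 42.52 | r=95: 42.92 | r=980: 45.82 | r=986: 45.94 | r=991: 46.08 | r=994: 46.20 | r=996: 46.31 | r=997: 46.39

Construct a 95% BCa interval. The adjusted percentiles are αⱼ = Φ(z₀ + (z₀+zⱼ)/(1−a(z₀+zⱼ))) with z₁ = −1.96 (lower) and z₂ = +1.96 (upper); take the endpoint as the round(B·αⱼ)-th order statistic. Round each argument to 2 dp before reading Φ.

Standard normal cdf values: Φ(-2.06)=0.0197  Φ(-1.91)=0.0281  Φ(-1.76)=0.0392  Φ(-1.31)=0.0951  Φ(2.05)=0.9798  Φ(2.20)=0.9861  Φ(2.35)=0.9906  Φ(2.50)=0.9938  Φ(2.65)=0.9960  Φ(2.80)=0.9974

Lower: z₀ + z₁ = 0.238 + (-1.960) = -1.722; 1 − a(z₀+z₁) = 1 − (0.065)(-1.722) = 1.1119; argument = 0.238 + (-1.722)/1.1119 = -1.3107 → -1.31.
α₁ = Φ(-1.31) = 0.0951; rank = round(1000 × 0.0951) = 95; θ*₍95₎ = 42.92.
Upper: z₀ + z₂ = 2.198; 1 − a(z₀+z₂) = 0.8571; argument = 2.8024 → 2.80; α₂ = 0.9974; rank = 997; θ*₍997₎ = 46.39.

(42.92, 46.39)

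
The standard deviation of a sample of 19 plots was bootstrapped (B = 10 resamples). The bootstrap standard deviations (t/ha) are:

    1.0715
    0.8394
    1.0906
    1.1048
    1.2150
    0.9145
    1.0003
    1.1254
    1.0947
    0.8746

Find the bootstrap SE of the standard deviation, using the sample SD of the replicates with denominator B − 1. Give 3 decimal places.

Bootstrap SE is the standard deviation of the 10 replicate standard deviations.
Mean of replicates: (1.0715 + 0.8394 + 1.0906 + 1.1048 + 1.2150 + 0.9145 + 1.0003 + 1.1254 + 1.0947 + 0.8746) / 10 = 10.33080 / 10 = 1.03308
Sum of squared deviations: (+0.03842)² + (−0.19368)² + (+0.05752)² + (+0.07172)² + (+0.18192)² + (−0.11858)² + (−0.03278)² + (+0.09232)² + (+0.06162)² + (−0.15848)² = 0.13311
Variance = 0.13311 / 9 = 0.01479
SE* = √0.01479

SE* = 0.122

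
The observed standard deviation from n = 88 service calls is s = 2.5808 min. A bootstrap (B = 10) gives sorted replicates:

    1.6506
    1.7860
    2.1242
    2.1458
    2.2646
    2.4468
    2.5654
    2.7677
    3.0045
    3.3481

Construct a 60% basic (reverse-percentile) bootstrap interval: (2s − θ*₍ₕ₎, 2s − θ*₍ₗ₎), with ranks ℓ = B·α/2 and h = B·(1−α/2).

Percentile endpoints at ranks 2 and 8: θ*₍2₎ = 1.7860, θ*₍8₎ = 2.7677.
Basic interval reflects these around s:
  lower = 2 × 2.5808 − 2.7677 = 2.3939
  upper = 2 × 2.5808 − 1.7860 = 3.3756

(2.3939, 3.3756)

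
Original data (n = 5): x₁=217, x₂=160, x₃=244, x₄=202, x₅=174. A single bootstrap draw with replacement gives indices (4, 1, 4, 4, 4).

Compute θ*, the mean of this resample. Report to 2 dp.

Resample values: 202, 217, 202, 202, 202.
Mean = (202 + 217 + 202 + 202 + 202) / 5 = 1025.0 / 5 = 205.00

θ* = 205.00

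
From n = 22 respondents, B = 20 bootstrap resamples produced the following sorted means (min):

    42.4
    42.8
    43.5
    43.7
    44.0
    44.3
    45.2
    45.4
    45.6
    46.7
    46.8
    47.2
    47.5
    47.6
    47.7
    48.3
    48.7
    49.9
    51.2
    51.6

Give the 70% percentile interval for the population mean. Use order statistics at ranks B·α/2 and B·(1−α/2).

(43.5, 48.7)

α = 0.30; lower rank = 20 × 0.150 = 3; upper rank = 20 × 0.850 = 17.
The 3rd smallest replicate is 43.5; the 17th is 48.7.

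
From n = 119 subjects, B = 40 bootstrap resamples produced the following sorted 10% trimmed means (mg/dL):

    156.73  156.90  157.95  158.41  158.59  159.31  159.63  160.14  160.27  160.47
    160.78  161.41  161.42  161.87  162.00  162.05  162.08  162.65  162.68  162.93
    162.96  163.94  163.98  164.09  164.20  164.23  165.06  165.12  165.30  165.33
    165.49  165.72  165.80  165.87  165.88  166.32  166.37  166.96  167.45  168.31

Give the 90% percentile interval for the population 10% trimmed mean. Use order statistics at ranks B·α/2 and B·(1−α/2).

(156.90, 166.96)

α = 0.10; lower rank = 40 × 0.050 = 2; upper rank = 40 × 0.950 = 38.
The 2nd smallest replicate is 156.90; the 38th is 166.96.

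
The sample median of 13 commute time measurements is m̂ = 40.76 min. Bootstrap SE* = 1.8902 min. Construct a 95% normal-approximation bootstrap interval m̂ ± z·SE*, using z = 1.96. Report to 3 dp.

(37.055, 44.465)

Margin = 1.96 × 1.8902 = 3.7048
Interval: 40.76 ± 3.7048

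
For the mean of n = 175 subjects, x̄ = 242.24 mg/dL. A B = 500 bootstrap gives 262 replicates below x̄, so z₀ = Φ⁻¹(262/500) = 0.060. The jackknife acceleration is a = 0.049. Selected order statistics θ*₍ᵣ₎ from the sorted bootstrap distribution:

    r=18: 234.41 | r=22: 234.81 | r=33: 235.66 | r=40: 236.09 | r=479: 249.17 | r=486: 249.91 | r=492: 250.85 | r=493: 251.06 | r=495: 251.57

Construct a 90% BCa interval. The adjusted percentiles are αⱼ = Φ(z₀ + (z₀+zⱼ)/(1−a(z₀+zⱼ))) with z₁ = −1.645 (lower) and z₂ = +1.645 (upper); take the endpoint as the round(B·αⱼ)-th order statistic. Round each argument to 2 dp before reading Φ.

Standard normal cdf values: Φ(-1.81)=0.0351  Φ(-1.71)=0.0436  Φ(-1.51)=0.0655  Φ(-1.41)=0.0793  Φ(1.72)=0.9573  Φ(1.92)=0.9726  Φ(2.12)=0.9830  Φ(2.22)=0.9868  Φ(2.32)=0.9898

Lower: z₀ + z₁ = 0.060 + (-1.645) = -1.585; 1 − a(z₀+z₁) = 1 − (0.049)(-1.585) = 1.0777; argument = 0.060 + (-1.585)/1.0777 = -1.4108 → -1.41.
α₁ = Φ(-1.41) = 0.0793; rank = round(500 × 0.0793) = 40; θ*₍40₎ = 236.09.
Upper: z₀ + z₂ = 1.705; 1 − a(z₀+z₂) = 0.9165; argument = 1.9204 → 1.92; α₂ = 0.9726; rank = 486; θ*₍486₎ = 249.91.

(236.09, 249.91)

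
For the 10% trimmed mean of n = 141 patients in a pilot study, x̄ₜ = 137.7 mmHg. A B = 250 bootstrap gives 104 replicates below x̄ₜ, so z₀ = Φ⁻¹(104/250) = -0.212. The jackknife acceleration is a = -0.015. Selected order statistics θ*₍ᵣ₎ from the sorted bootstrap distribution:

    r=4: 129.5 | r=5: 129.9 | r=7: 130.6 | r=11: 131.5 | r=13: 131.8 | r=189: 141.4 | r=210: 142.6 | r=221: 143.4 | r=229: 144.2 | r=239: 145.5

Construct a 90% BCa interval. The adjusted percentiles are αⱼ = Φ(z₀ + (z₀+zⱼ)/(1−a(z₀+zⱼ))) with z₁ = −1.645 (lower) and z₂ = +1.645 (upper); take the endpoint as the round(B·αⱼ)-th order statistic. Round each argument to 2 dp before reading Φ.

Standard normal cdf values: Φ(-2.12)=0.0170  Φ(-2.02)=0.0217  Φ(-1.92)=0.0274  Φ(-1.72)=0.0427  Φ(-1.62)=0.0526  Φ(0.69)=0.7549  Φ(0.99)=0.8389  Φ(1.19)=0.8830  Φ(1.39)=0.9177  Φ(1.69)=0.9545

Lower: z₀ + z₁ = -0.212 + (-1.645) = -1.857; 1 − a(z₀+z₁) = 1 − (-0.015)(-1.857) = 0.9721; argument = -0.212 + (-1.857)/0.9721 = -2.1222 → -2.12.
α₁ = Φ(-2.12) = 0.0170; rank = round(250 × 0.0170) = 4; θ*₍4₎ = 129.5.
Upper: z₀ + z₂ = 1.433; 1 − a(z₀+z₂) = 1.0215; argument = 1.1908 → 1.19; α₂ = 0.8830; rank = 221; θ*₍221₎ = 143.4.

(129.5, 143.4)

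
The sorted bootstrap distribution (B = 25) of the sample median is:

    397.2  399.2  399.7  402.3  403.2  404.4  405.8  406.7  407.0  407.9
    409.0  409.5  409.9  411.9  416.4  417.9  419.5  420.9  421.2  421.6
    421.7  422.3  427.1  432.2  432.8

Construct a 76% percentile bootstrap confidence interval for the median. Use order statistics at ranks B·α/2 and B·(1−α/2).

α = 0.24; lower rank = 25 × 0.120 = 3; upper rank = 25 × 0.880 = 22.
The 3rd smallest replicate is 399.7; the 22nd is 422.3.

(399.7, 422.3)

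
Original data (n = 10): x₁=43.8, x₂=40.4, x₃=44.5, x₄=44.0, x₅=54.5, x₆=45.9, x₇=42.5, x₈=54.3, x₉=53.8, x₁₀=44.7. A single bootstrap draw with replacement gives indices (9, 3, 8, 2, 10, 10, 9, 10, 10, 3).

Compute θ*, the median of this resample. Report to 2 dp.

θ* = 44.70

Resample values: 53.8, 44.5, 54.3, 40.4, 44.7, 44.7, 53.8, 44.7, 44.7, 44.5.
Sorted: 40.4, 44.5, 44.5, 44.7, 44.7, 44.7, 44.7, 53.8, 53.8, 54.3
Median = average of the two middle values = 44.70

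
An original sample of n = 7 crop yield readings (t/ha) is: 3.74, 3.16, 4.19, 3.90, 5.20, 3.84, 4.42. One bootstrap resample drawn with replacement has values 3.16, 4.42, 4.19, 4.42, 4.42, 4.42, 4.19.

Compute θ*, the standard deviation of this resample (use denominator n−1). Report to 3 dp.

θ* = 0.460

Mean = 4.1743; sum of squared deviations = 1.2708
s² = 1.2708 / 6 = 0.2118
s = √0.2118 = 0.460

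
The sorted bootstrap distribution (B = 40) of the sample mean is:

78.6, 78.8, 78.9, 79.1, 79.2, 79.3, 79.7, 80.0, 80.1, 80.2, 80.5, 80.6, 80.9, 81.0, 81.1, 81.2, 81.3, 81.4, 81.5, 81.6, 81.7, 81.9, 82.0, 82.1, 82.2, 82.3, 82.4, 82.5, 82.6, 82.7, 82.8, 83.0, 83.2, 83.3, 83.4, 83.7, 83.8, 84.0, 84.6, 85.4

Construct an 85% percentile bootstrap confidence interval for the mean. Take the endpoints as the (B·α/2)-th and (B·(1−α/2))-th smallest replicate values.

(78.9, 83.8)

α = 0.15; lower rank = 40 × 0.075 = 3; upper rank = 40 × 0.925 = 37.
The 3rd smallest replicate is 78.9; the 37th is 83.8.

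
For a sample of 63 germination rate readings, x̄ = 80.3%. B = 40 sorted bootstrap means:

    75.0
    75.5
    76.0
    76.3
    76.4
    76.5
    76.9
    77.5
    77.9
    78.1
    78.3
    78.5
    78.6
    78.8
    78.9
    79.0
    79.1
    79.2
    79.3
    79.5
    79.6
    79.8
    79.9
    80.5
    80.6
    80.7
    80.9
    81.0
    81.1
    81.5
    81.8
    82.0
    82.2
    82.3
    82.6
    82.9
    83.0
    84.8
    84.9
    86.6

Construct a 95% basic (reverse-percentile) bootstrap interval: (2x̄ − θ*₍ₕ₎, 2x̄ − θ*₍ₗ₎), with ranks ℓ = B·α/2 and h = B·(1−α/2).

Percentile endpoints at ranks 1 and 39: θ*₍1₎ = 75.0, θ*₍39₎ = 84.9.
Basic interval reflects these around x̄:
  lower = 2 × 80.3 − 84.9 = 75.7
  upper = 2 × 80.3 − 75.0 = 85.6

(75.7, 85.6)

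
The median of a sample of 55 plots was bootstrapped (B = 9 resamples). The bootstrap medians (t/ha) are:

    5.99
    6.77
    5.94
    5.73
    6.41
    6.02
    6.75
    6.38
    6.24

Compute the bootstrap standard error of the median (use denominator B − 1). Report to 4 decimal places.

Bootstrap SE is the standard deviation of the 9 replicate medians.
Mean of replicates: (5.99 + 6.77 + 5.94 + 5.73 + 6.41 + 6.02 + 6.75 + 6.38 + 6.24) / 9 = 56.23000 / 9 = 6.24778
Sum of squared deviations: (−0.25778)² + (+0.52222)² + (−0.30778)² + (−0.51778)² + (+0.16222)² + (−0.22778)² + (+0.50222)² + (+0.13222)² + (−0.00778)² = 1.04996
Variance = 1.04996 / 8 = 0.13124
SE* = √0.13124

SE* = 0.3623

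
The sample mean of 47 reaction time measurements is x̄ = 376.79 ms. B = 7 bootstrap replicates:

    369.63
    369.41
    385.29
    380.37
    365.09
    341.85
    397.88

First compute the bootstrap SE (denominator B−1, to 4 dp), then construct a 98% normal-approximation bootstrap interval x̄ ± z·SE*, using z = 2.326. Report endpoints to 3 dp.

(335.604, 417.976)

Mean of replicates = 372.7886; sum of squared deviations = 1881.1981; SE* = √(1881.1981/6) = 17.7069
Margin = 2.326 × 17.7069 = 41.1862
Interval: 376.79 ± 41.1862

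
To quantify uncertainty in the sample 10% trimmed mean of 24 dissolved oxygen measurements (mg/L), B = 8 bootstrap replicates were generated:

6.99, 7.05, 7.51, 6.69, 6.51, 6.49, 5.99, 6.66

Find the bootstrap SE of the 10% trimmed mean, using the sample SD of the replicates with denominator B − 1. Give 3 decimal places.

Bootstrap SE is the standard deviation of the 8 replicate 10% trimmed means.
Mean of replicates: (6.99 + 7.05 + 7.51 + 6.69 + 6.51 + 6.49 + 5.99 + 6.66) / 8 = 53.8900 / 8 = 6.7363
Sum of squared deviations: (+0.2538)² + (+0.3137)² + (+0.7737)² + (−0.0462)² + (−0.2263)² + (−0.2462)² + (−0.7462)² + (−0.0762)² = 1.4382
Variance = 1.4382 / 7 = 0.2055
SE* = √0.2055

SE* = 0.453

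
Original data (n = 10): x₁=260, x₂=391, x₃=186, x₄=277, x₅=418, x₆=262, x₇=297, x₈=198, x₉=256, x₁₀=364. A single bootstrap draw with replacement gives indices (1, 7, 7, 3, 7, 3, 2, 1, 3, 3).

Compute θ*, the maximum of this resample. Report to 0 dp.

Resample values: 260, 297, 297, 186, 297, 186, 391, 260, 186, 186.
Maximum = 391

θ* = 391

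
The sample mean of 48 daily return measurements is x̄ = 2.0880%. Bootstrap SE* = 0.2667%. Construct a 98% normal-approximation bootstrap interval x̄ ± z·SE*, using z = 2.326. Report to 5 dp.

Margin = 2.326 × 0.2667 = 0.620344
Interval: 2.0880 ± 0.620344

(1.46766, 2.70834)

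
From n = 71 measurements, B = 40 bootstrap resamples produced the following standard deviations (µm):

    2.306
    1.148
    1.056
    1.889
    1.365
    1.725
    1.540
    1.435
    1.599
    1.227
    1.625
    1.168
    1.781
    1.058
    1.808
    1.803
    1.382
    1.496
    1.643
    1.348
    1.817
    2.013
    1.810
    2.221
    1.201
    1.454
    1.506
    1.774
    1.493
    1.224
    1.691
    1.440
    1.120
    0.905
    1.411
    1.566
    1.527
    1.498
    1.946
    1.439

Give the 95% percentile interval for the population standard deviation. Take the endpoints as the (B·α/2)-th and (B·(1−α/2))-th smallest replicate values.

(0.905, 2.221)

Sorted replicates: 0.905, 1.056, 1.058, 1.120, 1.148, 1.168, 1.201, 1.224, 1.227, 1.348, 1.365, 1.382, 1.411, 1.435, 1.439, 1.440, 1.454, 1.493, 1.496, 1.498, 1.506, 1.527, 1.540, 1.566, 1.599, 1.625, 1.643, 1.691, 1.725, 1.774, 1.781, 1.803, 1.808, 1.810, 1.817, 1.889, 1.946, 2.013, 2.221, 2.306
α = 0.05; lower rank = 40 × 0.025 = 1; upper rank = 40 × 0.975 = 39.
The 1st smallest replicate is 0.905; the 39th is 2.221.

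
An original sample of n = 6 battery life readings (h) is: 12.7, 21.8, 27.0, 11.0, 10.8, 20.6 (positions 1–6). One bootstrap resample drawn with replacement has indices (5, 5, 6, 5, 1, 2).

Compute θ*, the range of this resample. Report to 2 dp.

Resample values: 10.8, 10.8, 20.6, 10.8, 12.7, 21.8.
Range = 21.8 − 10.8 = 11.00

θ* = 11.00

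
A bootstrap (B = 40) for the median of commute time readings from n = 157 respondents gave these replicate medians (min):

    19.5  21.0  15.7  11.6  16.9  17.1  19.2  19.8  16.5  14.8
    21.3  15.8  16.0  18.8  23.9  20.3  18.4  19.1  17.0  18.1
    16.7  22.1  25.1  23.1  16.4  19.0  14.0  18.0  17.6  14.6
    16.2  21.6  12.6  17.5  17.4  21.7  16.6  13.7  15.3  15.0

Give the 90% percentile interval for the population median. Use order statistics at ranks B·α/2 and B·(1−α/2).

(12.6, 23.1)

Sorted replicates: 11.6, 12.6, 13.7, 14.0, 14.6, 14.8, 15.0, 15.3, 15.7, 15.8, 16.0, 16.2, 16.4, 16.5, 16.6, 16.7, 16.9, 17.0, 17.1, 17.4, 17.5, 17.6, 18.0, 18.1, 18.4, 18.8, 19.0, 19.1, 19.2, 19.5, 19.8, 20.3, 21.0, 21.3, 21.6, 21.7, 22.1, 23.1, 23.9, 25.1
α = 0.10; lower rank = 40 × 0.050 = 2; upper rank = 40 × 0.950 = 38.
The 2nd smallest replicate is 12.6; the 38th is 23.1.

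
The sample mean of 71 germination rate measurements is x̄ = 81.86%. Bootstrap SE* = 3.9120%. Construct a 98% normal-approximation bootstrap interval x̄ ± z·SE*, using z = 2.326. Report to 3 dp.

(72.761, 90.959)

Margin = 2.326 × 3.9120 = 9.0993
Interval: 81.86 ± 9.0993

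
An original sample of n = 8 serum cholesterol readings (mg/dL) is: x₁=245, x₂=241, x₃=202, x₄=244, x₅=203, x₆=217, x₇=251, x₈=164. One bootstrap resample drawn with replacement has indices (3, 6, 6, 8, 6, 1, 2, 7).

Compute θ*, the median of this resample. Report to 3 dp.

θ* = 217.000

Resample values: 202, 217, 217, 164, 217, 245, 241, 251.
Sorted: 164, 202, 217, 217, 217, 241, 245, 251
Median = average of the two middle values = 217.000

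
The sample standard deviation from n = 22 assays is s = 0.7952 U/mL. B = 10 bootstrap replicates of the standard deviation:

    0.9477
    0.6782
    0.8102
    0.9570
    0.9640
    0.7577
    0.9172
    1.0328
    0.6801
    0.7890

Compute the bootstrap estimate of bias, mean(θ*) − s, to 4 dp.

bias = +0.0582

mean(θ*) = (0.9477 + 0.6782 + 0.8102 + 0.9570 + 0.9640 + 0.7577 + 0.9172 + 1.0328 + 0.6801 + 0.7890) / 10 = 0.85339
bias = 0.85339 − 0.7952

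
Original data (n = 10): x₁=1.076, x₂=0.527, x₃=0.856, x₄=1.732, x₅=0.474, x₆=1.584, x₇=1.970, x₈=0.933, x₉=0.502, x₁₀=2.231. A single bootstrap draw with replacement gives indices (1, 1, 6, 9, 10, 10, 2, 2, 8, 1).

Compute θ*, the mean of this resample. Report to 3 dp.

θ* = 1.176

Resample values: 1.076, 1.076, 1.584, 0.502, 2.231, 2.231, 0.527, 0.527, 0.933, 1.076.
Mean = (1.076 + 1.076 + 1.584 + 0.502 + 2.231 + 2.231 + 0.527 + 0.527 + 0.933 + 1.076) / 10 = 11.7630 / 10 = 1.176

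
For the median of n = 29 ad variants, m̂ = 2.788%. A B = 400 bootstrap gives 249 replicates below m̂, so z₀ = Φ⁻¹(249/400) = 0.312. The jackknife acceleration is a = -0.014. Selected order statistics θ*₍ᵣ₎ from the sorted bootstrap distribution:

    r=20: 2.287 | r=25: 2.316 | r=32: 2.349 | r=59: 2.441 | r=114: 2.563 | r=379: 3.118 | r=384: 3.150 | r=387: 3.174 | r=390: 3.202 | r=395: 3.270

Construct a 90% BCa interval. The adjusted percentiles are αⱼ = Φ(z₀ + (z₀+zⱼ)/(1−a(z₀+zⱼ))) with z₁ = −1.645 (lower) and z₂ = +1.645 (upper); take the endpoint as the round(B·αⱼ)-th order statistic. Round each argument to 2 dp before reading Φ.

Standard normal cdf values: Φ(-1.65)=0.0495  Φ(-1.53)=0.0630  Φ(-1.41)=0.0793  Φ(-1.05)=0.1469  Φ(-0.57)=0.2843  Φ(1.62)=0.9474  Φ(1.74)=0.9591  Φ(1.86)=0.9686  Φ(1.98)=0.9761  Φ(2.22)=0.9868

Lower: z₀ + z₁ = 0.312 + (-1.645) = -1.333; 1 − a(z₀+z₁) = 1 − (-0.014)(-1.333) = 0.9813; argument = 0.312 + (-1.333)/0.9813 = -1.0463 → -1.05.
α₁ = Φ(-1.05) = 0.1469; rank = round(400 × 0.1469) = 59; θ*₍59₎ = 2.441.
Upper: z₀ + z₂ = 1.957; 1 − a(z₀+z₂) = 1.0274; argument = 2.2168 → 2.22; α₂ = 0.9868; rank = 395; θ*₍395₎ = 3.270.

(2.441, 3.270)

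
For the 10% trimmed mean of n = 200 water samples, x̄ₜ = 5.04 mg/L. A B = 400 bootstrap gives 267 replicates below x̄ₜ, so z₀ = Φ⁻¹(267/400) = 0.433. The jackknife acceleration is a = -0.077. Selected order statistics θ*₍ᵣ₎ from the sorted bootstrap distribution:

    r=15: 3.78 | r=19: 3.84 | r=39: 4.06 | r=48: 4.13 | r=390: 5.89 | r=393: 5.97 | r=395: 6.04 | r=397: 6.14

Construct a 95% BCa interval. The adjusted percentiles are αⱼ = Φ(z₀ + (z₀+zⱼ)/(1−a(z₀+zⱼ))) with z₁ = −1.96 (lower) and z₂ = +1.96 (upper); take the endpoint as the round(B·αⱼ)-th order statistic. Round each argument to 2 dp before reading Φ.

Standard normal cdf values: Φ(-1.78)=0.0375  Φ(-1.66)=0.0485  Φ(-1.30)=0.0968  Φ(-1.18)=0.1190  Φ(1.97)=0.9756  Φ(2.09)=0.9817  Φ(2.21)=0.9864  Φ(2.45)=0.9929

(4.06, 6.14)

Lower: z₀ + z₁ = 0.433 + (-1.960) = -1.527; 1 − a(z₀+z₁) = 1 − (-0.077)(-1.527) = 0.8824; argument = 0.433 + (-1.527)/0.8824 = -1.2975 → -1.30.
α₁ = Φ(-1.30) = 0.0968; rank = round(400 × 0.0968) = 39; θ*₍39₎ = 4.06.
Upper: z₀ + z₂ = 2.393; 1 − a(z₀+z₂) = 1.1843; argument = 2.4537 → 2.45; α₂ = 0.9929; rank = 397; θ*₍397₎ = 6.14.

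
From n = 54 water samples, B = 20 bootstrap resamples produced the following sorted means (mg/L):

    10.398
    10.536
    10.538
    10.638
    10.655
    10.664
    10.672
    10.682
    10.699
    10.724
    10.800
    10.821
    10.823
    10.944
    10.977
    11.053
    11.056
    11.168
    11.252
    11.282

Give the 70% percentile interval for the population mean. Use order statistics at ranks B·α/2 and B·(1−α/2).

α = 0.30; lower rank = 20 × 0.150 = 3; upper rank = 20 × 0.850 = 17.
The 3rd smallest replicate is 10.538; the 17th is 11.056.

(10.538, 11.056)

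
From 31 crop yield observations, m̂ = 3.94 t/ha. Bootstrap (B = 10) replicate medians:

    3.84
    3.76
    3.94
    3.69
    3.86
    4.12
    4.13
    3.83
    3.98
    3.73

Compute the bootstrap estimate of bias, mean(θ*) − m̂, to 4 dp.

mean(θ*) = (3.84 + 3.76 + 3.94 + 3.69 + 3.86 + 4.12 + 4.13 + 3.83 + 3.98 + 3.73) / 10 = 3.88800
bias = 3.88800 − 3.94

bias = −0.0520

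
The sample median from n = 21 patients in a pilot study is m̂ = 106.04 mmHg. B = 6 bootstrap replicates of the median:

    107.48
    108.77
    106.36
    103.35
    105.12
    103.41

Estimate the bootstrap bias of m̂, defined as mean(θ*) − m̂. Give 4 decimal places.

mean(θ*) = (107.48 + 108.77 + 106.36 + 103.35 + 105.12 + 103.41) / 6 = 105.74833
bias = 105.74833 − 106.04

bias = −0.2917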